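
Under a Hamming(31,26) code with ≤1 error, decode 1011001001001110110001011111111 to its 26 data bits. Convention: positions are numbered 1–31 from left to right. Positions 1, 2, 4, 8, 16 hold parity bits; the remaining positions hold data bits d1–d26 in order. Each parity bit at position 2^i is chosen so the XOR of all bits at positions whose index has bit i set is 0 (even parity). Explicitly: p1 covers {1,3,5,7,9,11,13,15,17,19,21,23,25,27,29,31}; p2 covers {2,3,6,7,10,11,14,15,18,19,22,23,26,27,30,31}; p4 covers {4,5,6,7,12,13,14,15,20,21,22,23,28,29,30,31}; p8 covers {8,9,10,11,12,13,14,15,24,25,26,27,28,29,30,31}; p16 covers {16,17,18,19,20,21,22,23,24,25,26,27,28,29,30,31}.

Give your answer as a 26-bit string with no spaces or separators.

s1 (pos 1,3,5,7,9,11,13,15,17,19,21,23,25,27,29,31): 1⊕1⊕0⊕1⊕0⊕0⊕1⊕1⊕1⊕0⊕0⊕0⊕1⊕1⊕1⊕1 = 0
s2 (pos 2,3,6,7,10,11,14,15,18,19,22,23,26,27,30,31): 0⊕1⊕0⊕1⊕1⊕0⊕1⊕1⊕1⊕0⊕1⊕0⊕1⊕1⊕1⊕1 = 1
s4 (pos 4,5,6,7,12,13,14,15,20,21,22,23,28,29,30,31): 1⊕0⊕0⊕1⊕0⊕1⊕1⊕1⊕0⊕0⊕1⊕0⊕1⊕1⊕1⊕1 = 0
s8 (pos 8,9,10,11,12,13,14,15,24,25,26,27,28,29,30,31): 0⊕0⊕1⊕0⊕0⊕1⊕1⊕1⊕1⊕1⊕1⊕1⊕1⊕1⊕1⊕1 = 0
s16 (pos 16,17,18,19,20,21,22,23,24,25,26,27,28,29,30,31): 0⊕1⊕1⊕0⊕0⊕0⊕1⊕0⊕1⊕1⊕1⊕1⊕1⊕1⊕1⊕1 = 1
Syndrome s16…s1 = 10010 → error at position 18.
Flip position 18: 1011001001001110110001011111111 → 1011001001001110100001011111111
Read data bits from positions 3,5,6,7,9,10,11,12,13,14,15,17,18,19,20,21,22,23,24,25,26,27,28,29,30,31: 10010100111100001011111111

10010100111100001011111111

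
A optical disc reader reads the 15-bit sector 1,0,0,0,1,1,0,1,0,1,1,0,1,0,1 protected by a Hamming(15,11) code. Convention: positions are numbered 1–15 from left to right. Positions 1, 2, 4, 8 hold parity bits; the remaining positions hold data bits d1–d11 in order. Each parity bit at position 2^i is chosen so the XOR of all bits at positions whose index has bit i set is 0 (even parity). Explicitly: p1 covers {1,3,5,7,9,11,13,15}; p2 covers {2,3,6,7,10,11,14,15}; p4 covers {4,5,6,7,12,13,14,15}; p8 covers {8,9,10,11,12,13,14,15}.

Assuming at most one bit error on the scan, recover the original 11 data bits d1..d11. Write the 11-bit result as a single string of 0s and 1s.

01101110101

s1 (pos 1,3,5,7,9,11,13,15): 1⊕0⊕1⊕0⊕0⊕1⊕1⊕1 = 1
s2 (pos 2,3,6,7,10,11,14,15): 0⊕0⊕1⊕0⊕1⊕1⊕0⊕1 = 0
s4 (pos 4,5,6,7,12,13,14,15): 0⊕1⊕1⊕0⊕0⊕1⊕0⊕1 = 0
s8 (pos 8,9,10,11,12,13,14,15): 1⊕0⊕1⊕1⊕0⊕1⊕0⊕1 = 1
Syndrome s8…s1 = 1001 → error at position 9.
Flip position 9: 100011010110101 → 100011011110101
Read data bits from positions 3,5,6,7,9,10,11,12,13,14,15: 01101110101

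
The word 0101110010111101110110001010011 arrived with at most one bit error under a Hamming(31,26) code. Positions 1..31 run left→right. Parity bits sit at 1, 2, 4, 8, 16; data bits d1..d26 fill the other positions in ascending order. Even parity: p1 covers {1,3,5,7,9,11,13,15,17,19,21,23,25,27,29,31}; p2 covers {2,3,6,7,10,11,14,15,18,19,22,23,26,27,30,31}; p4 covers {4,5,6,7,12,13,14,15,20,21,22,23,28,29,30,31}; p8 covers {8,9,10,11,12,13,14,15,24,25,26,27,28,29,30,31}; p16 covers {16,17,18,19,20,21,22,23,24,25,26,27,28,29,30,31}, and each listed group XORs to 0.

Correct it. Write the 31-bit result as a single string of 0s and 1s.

0101110010111101110110000010011

s1 (pos 1,3,5,7,9,11,13,15,17,19,21,23,25,27,29,31): 0⊕0⊕1⊕0⊕1⊕1⊕1⊕0⊕1⊕0⊕1⊕0⊕1⊕1⊕0⊕1 = 1
s2 (pos 2,3,6,7,10,11,14,15,18,19,22,23,26,27,30,31): 1⊕0⊕1⊕0⊕0⊕1⊕1⊕0⊕1⊕0⊕0⊕0⊕0⊕1⊕1⊕1 = 0
s4 (pos 4,5,6,7,12,13,14,15,20,21,22,23,28,29,30,31): 1⊕1⊕1⊕0⊕1⊕1⊕1⊕0⊕1⊕1⊕0⊕0⊕0⊕0⊕1⊕1 = 0
s8 (pos 8,9,10,11,12,13,14,15,24,25,26,27,28,29,30,31): 0⊕1⊕0⊕1⊕1⊕1⊕1⊕0⊕0⊕1⊕0⊕1⊕0⊕0⊕1⊕1 = 1
s16 (pos 16,17,18,19,20,21,22,23,24,25,26,27,28,29,30,31): 1⊕1⊕1⊕0⊕1⊕1⊕0⊕0⊕0⊕1⊕0⊕1⊕0⊕0⊕1⊕1 = 1
Syndrome s16…s1 = 11001 → error at position 25.
Flip position 25: 0101110010111101110110001010011 → 0101110010111101110110000010011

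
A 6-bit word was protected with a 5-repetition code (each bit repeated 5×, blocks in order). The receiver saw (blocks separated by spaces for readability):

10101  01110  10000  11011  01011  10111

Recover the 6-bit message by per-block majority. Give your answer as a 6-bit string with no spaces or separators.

110111

Block 1 (10101): 3 ones → 1
Block 2 (01110): 3 ones → 1
Block 3 (10000): 1 one → 0
Block 4 (11011): 4 ones → 1
Block 5 (01011): 3 ones → 1
Block 6 (10111): 4 ones → 1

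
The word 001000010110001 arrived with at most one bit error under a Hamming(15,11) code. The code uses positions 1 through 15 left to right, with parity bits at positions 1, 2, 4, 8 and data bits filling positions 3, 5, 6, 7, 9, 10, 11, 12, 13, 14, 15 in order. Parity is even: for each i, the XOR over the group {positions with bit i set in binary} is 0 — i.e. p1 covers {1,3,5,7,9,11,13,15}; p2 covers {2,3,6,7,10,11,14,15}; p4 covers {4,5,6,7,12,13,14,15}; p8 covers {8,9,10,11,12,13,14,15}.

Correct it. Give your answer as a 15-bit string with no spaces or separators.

s1 (pos 1,3,5,7,9,11,13,15): 0⊕1⊕0⊕0⊕0⊕1⊕0⊕1 = 1
s2 (pos 2,3,6,7,10,11,14,15): 0⊕1⊕0⊕0⊕1⊕1⊕0⊕1 = 0
s4 (pos 4,5,6,7,12,13,14,15): 0⊕0⊕0⊕0⊕0⊕0⊕0⊕1 = 1
s8 (pos 8,9,10,11,12,13,14,15): 1⊕0⊕1⊕1⊕0⊕0⊕0⊕1 = 0
Syndrome s8…s1 = 0101 → error at position 5.
Flip position 5: 001000010110001 → 001010010110001

001010010110001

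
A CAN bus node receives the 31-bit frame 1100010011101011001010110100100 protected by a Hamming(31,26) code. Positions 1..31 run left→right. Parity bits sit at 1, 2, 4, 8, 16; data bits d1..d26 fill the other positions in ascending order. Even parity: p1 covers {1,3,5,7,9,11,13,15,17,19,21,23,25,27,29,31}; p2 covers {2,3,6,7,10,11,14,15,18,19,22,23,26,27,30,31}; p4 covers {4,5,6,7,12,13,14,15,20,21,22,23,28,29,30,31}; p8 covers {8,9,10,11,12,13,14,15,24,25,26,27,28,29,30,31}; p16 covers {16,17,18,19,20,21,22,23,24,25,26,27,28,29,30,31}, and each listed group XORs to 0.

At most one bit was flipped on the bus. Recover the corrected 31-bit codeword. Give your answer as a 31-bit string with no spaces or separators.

s1 (pos 1,3,5,7,9,11,13,15,17,19,21,23,25,27,29,31): 1⊕0⊕0⊕0⊕1⊕1⊕1⊕1⊕0⊕1⊕1⊕1⊕0⊕0⊕1⊕0 = 1
s2 (pos 2,3,6,7,10,11,14,15,18,19,22,23,26,27,30,31): 1⊕0⊕1⊕0⊕1⊕1⊕0⊕1⊕0⊕1⊕0⊕1⊕1⊕0⊕0⊕0 = 0
s4 (pos 4,5,6,7,12,13,14,15,20,21,22,23,28,29,30,31): 0⊕0⊕1⊕0⊕0⊕1⊕0⊕1⊕0⊕1⊕0⊕1⊕0⊕1⊕0⊕0 = 0
s8 (pos 8,9,10,11,12,13,14,15,24,25,26,27,28,29,30,31): 0⊕1⊕1⊕1⊕0⊕1⊕0⊕1⊕1⊕0⊕1⊕0⊕0⊕1⊕0⊕0 = 0
s16 (pos 16,17,18,19,20,21,22,23,24,25,26,27,28,29,30,31): 1⊕0⊕0⊕1⊕0⊕1⊕0⊕1⊕1⊕0⊕1⊕0⊕0⊕1⊕0⊕0 = 1
Syndrome s16…s1 = 10001 → error at position 17.
Flip position 17: 1100010011101011001010110100100 → 1100010011101011101010110100100

1100010011101011101010110100100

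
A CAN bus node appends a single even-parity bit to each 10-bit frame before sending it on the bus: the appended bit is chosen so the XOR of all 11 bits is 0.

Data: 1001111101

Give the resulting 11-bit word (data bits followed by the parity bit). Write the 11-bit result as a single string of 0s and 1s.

10011111011

XOR of the 10 data bits: 1⊕0⊕0⊕1⊕1⊕1⊕1⊕1⊕0⊕1 = 1
Parity bit = 1 (so all 11 bits XOR to 0).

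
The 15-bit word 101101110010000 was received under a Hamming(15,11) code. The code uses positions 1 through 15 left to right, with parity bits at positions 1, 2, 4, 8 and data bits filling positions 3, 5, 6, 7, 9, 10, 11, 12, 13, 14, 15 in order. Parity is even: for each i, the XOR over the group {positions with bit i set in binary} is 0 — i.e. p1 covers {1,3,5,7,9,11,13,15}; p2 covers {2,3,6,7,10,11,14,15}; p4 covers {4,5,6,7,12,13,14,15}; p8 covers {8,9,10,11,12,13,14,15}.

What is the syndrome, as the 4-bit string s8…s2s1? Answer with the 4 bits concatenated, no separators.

s1 (pos 1,3,5,7,9,11,13,15): 1⊕1⊕0⊕1⊕0⊕1⊕0⊕0 = 0
s2 (pos 2,3,6,7,10,11,14,15): 0⊕1⊕1⊕1⊕0⊕1⊕0⊕0 = 0
s4 (pos 4,5,6,7,12,13,14,15): 1⊕0⊕1⊕1⊕0⊕0⊕0⊕0 = 1
s8 (pos 8,9,10,11,12,13,14,15): 1⊕0⊕0⊕1⊕0⊕0⊕0⊕0 = 0
Syndrome s8…s1 = 0100 → error at position 4.

0100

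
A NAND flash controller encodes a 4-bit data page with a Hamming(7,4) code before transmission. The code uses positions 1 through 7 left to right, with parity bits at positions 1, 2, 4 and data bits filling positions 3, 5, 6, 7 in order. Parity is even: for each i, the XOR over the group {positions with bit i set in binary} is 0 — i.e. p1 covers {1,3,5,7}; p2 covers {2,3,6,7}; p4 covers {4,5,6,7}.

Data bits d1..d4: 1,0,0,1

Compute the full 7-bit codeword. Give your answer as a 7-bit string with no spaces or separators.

0011001

Place data at non-parity positions: p1 p2 1 p4 0 0 1
p1 (pos 1,3,5,7): XOR of data positions = 1⊕0⊕1 = 0
p2 (pos 2,3,6,7): XOR of data positions = 1⊕0⊕1 = 0
p4 (pos 4,5,6,7): XOR of data positions = 0⊕0⊕1 = 1
Codeword: 0011001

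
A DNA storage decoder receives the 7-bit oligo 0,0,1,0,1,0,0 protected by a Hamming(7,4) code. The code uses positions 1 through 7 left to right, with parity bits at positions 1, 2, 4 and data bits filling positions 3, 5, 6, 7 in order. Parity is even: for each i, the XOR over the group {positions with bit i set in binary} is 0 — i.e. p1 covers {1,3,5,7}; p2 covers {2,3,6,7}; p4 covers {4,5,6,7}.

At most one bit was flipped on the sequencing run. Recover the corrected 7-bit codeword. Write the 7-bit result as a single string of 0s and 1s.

s1 (pos 1,3,5,7): 0⊕1⊕1⊕0 = 0
s2 (pos 2,3,6,7): 0⊕1⊕0⊕0 = 1
s4 (pos 4,5,6,7): 0⊕1⊕0⊕0 = 1
Syndrome s4…s1 = 110 → error at position 6.
Flip position 6: 0010100 → 0010110

0010110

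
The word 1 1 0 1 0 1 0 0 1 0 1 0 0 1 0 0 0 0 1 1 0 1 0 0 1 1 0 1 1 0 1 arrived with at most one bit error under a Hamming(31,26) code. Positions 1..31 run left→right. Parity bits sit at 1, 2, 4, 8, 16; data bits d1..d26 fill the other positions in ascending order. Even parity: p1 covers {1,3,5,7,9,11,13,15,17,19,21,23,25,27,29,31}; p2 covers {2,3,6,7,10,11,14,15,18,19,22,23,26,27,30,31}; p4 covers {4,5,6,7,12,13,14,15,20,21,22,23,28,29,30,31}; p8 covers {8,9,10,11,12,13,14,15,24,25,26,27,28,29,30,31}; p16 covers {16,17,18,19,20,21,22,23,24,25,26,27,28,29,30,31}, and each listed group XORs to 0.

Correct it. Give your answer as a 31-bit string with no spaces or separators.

s1 (pos 1,3,5,7,9,11,13,15,17,19,21,23,25,27,29,31): 1⊕0⊕0⊕0⊕1⊕1⊕0⊕0⊕0⊕1⊕0⊕0⊕1⊕0⊕1⊕1 = 1
s2 (pos 2,3,6,7,10,11,14,15,18,19,22,23,26,27,30,31): 1⊕0⊕1⊕0⊕0⊕1⊕1⊕0⊕0⊕1⊕1⊕0⊕1⊕0⊕0⊕1 = 0
s4 (pos 4,5,6,7,12,13,14,15,20,21,22,23,28,29,30,31): 1⊕0⊕1⊕0⊕0⊕0⊕1⊕0⊕1⊕0⊕1⊕0⊕1⊕1⊕0⊕1 = 0
s8 (pos 8,9,10,11,12,13,14,15,24,25,26,27,28,29,30,31): 0⊕1⊕0⊕1⊕0⊕0⊕1⊕0⊕0⊕1⊕1⊕0⊕1⊕1⊕0⊕1 = 0
s16 (pos 16,17,18,19,20,21,22,23,24,25,26,27,28,29,30,31): 0⊕0⊕0⊕1⊕1⊕0⊕1⊕0⊕0⊕1⊕1⊕0⊕1⊕1⊕0⊕1 = 0
Syndrome s16…s1 = 00001 → error at position 1.
Flip position 1: 1101010010100100001101001101101 → 0101010010100100001101001101101

0101010010100100001101001101101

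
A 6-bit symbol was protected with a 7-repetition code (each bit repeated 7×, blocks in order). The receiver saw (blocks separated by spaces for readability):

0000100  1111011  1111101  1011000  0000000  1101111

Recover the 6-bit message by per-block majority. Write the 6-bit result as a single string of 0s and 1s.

011001

Block 1 (0000100): 1 one → 0
Block 2 (1111011): 6 ones → 1
Block 3 (1111101): 6 ones → 1
Block 4 (1011000): 3 ones → 0
Block 5 (0000000): 0 ones → 0
Block 6 (1101111): 6 ones → 1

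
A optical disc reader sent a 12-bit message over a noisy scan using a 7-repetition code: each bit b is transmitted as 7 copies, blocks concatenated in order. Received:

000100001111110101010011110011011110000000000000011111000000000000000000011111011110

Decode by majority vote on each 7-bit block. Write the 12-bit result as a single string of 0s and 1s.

010110010011

Block 1 (0001000): 1 one → 0
Block 2 (0111111): 6 ones → 1
Block 3 (0101010): 3 ones → 0
Block 4 (0111100): 4 ones → 1
Block 5 (1101111): 6 ones → 1
Block 6 (0000000): 0 ones → 0
Block 7 (0000000): 0 ones → 0
Block 8 (1111100): 5 ones → 1
Block 9 (0000000): 0 ones → 0
Block 10 (0000000): 0 ones → 0
Block 11 (0001111): 4 ones → 1
Block 12 (1011110): 5 ones → 1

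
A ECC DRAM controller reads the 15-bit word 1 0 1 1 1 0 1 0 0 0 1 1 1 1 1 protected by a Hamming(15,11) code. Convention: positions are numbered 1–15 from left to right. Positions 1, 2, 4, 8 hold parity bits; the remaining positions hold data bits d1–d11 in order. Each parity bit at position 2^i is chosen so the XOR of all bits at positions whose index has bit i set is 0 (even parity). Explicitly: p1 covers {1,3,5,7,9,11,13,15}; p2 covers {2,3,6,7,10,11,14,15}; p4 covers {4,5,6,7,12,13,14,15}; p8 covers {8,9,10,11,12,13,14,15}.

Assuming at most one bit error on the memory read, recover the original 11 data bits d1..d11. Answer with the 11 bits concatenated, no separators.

11010011110

s1 (pos 1,3,5,7,9,11,13,15): 1⊕1⊕1⊕1⊕0⊕1⊕1⊕1 = 1
s2 (pos 2,3,6,7,10,11,14,15): 0⊕1⊕0⊕1⊕0⊕1⊕1⊕1 = 1
s4 (pos 4,5,6,7,12,13,14,15): 1⊕1⊕0⊕1⊕1⊕1⊕1⊕1 = 1
s8 (pos 8,9,10,11,12,13,14,15): 0⊕0⊕0⊕1⊕1⊕1⊕1⊕1 = 1
Syndrome s8…s1 = 1111 → error at position 15.
Flip position 15: 101110100011111 → 101110100011110
Read data bits from positions 3,5,6,7,9,10,11,12,13,14,15: 11010011110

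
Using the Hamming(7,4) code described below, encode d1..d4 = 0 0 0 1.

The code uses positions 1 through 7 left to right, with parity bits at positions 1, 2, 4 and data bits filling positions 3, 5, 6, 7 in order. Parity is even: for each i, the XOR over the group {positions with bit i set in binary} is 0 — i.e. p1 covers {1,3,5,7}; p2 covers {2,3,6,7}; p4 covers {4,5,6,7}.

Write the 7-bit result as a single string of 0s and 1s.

1101001

Place data at non-parity positions: p1 p2 0 p4 0 0 1
p1 (pos 1,3,5,7): XOR of data positions = 0⊕0⊕1 = 1
p2 (pos 2,3,6,7): XOR of data positions = 0⊕0⊕1 = 1
p4 (pos 4,5,6,7): XOR of data positions = 0⊕0⊕1 = 1
Codeword: 1101001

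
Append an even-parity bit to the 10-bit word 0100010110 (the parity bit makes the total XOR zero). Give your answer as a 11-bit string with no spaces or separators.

01000101100

XOR of the 10 data bits: 0⊕1⊕0⊕0⊕0⊕1⊕0⊕1⊕1⊕0 = 0
Parity bit = 0 (so all 11 bits XOR to 0).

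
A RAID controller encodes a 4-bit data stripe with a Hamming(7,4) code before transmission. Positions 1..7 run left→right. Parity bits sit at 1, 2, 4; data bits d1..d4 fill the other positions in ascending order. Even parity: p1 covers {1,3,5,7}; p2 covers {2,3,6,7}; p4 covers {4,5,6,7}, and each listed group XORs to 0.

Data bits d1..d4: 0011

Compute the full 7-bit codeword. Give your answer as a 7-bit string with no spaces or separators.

1000011

Place data at non-parity positions: p1 p2 0 p4 0 1 1
p1 (pos 1,3,5,7): XOR of data positions = 0⊕0⊕1 = 1
p2 (pos 2,3,6,7): XOR of data positions = 0⊕1⊕1 = 0
p4 (pos 4,5,6,7): XOR of data positions = 0⊕1⊕1 = 0
Codeword: 1000011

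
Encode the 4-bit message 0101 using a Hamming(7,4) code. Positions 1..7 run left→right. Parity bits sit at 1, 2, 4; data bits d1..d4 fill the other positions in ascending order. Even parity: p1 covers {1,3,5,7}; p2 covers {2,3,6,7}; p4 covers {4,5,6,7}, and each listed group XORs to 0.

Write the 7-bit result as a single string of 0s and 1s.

0100101

Place data at non-parity positions: p1 p2 0 p4 1 0 1
p1 (pos 1,3,5,7): XOR of data positions = 0⊕1⊕1 = 0
p2 (pos 2,3,6,7): XOR of data positions = 0⊕0⊕1 = 1
p4 (pos 4,5,6,7): XOR of data positions = 1⊕0⊕1 = 0
Codeword: 0100101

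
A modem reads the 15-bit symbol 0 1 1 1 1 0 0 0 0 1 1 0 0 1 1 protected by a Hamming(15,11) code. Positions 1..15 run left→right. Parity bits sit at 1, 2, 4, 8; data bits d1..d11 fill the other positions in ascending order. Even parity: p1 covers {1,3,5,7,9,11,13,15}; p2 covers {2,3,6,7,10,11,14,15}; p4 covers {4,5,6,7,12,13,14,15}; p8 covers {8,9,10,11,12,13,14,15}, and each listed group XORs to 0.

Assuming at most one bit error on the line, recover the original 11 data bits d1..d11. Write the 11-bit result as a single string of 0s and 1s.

11000110011

s1 (pos 1,3,5,7,9,11,13,15): 0⊕1⊕1⊕0⊕0⊕1⊕0⊕1 = 0
s2 (pos 2,3,6,7,10,11,14,15): 1⊕1⊕0⊕0⊕1⊕1⊕1⊕1 = 0
s4 (pos 4,5,6,7,12,13,14,15): 1⊕1⊕0⊕0⊕0⊕0⊕1⊕1 = 0
s8 (pos 8,9,10,11,12,13,14,15): 0⊕0⊕1⊕1⊕0⊕0⊕1⊕1 = 0
Syndrome s8…s1 = 0000 → no error.
Read data bits from positions 3,5,6,7,9,10,11,12,13,14,15: 11000110011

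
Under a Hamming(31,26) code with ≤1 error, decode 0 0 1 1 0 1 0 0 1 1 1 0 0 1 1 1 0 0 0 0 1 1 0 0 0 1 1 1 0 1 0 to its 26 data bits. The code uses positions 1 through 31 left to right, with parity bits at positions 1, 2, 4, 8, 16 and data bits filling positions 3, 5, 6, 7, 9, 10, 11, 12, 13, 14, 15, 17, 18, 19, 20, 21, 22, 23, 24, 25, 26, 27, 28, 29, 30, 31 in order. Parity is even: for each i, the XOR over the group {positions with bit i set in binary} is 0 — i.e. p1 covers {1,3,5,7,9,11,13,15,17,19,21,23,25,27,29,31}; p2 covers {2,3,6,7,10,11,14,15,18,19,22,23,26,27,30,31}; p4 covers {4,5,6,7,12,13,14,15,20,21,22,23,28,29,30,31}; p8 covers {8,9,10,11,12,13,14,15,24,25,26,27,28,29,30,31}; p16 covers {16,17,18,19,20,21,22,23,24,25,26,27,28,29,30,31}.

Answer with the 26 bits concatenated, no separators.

s1 (pos 1,3,5,7,9,11,13,15,17,19,21,23,25,27,29,31): 0⊕1⊕0⊕0⊕1⊕1⊕0⊕1⊕0⊕0⊕1⊕0⊕0⊕1⊕0⊕0 = 0
s2 (pos 2,3,6,7,10,11,14,15,18,19,22,23,26,27,30,31): 0⊕1⊕1⊕0⊕1⊕1⊕1⊕1⊕0⊕0⊕1⊕0⊕1⊕1⊕1⊕0 = 0
s4 (pos 4,5,6,7,12,13,14,15,20,21,22,23,28,29,30,31): 1⊕0⊕1⊕0⊕0⊕0⊕1⊕1⊕0⊕1⊕1⊕0⊕1⊕0⊕1⊕0 = 0
s8 (pos 8,9,10,11,12,13,14,15,24,25,26,27,28,29,30,31): 0⊕1⊕1⊕1⊕0⊕0⊕1⊕1⊕0⊕0⊕1⊕1⊕1⊕0⊕1⊕0 = 1
s16 (pos 16,17,18,19,20,21,22,23,24,25,26,27,28,29,30,31): 1⊕0⊕0⊕0⊕0⊕1⊕1⊕0⊕0⊕0⊕1⊕1⊕1⊕0⊕1⊕0 = 1
Syndrome s16…s1 = 11000 → error at position 24.
Flip position 24: 0011010011100111000011000111010 → 0011010011100111000011010111010
Read data bits from positions 3,5,6,7,9,10,11,12,13,14,15,17,18,19,20,21,22,23,24,25,26,27,28,29,30,31: 10101110011000011010111010

10101110011000011010111010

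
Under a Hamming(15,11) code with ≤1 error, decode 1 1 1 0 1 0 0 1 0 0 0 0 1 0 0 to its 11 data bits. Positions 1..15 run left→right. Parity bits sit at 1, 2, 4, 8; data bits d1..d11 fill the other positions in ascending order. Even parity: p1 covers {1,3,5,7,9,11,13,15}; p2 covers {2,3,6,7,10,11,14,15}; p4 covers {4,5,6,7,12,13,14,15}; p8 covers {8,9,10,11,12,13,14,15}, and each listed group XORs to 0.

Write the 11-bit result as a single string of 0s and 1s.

11000000100

s1 (pos 1,3,5,7,9,11,13,15): 1⊕1⊕1⊕0⊕0⊕0⊕1⊕0 = 0
s2 (pos 2,3,6,7,10,11,14,15): 1⊕1⊕0⊕0⊕0⊕0⊕0⊕0 = 0
s4 (pos 4,5,6,7,12,13,14,15): 0⊕1⊕0⊕0⊕0⊕1⊕0⊕0 = 0
s8 (pos 8,9,10,11,12,13,14,15): 1⊕0⊕0⊕0⊕0⊕1⊕0⊕0 = 0
Syndrome s8…s1 = 0000 → no error.
Read data bits from positions 3,5,6,7,9,10,11,12,13,14,15: 11000000100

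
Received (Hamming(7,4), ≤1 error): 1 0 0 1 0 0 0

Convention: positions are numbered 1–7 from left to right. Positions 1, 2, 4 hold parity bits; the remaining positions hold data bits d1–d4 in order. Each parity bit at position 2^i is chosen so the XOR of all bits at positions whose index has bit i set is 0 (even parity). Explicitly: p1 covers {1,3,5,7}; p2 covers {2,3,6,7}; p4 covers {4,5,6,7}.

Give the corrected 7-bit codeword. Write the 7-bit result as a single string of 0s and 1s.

s1 (pos 1,3,5,7): 1⊕0⊕0⊕0 = 1
s2 (pos 2,3,6,7): 0⊕0⊕0⊕0 = 0
s4 (pos 4,5,6,7): 1⊕0⊕0⊕0 = 1
Syndrome s4…s1 = 101 → error at position 5.
Flip position 5: 1001000 → 1001100

1001100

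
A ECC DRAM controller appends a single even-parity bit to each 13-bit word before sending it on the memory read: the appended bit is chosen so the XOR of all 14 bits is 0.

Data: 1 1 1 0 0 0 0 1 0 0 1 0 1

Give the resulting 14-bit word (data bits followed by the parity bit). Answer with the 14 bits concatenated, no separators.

11100001001010

XOR of the 13 data bits: 1⊕1⊕1⊕0⊕0⊕0⊕0⊕1⊕0⊕0⊕1⊕0⊕1 = 0
Parity bit = 0 (so all 14 bits XOR to 0).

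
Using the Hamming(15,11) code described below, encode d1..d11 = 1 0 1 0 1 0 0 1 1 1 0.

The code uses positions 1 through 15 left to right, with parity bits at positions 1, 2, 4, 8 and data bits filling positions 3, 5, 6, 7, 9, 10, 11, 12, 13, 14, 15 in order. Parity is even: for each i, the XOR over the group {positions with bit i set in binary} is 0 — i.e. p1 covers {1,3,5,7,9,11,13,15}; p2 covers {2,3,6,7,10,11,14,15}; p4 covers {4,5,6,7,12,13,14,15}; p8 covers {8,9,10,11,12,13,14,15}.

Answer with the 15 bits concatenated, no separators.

111001001001110

Place data at non-parity positions: p1 p2 1 p4 0 1 0 p8 1 0 0 1 1 1 0
p1 (pos 1,3,5,7,9,11,13,15): XOR of data positions = 1⊕0⊕0⊕1⊕0⊕1⊕0 = 1
p2 (pos 2,3,6,7,10,11,14,15): XOR of data positions = 1⊕1⊕0⊕0⊕0⊕1⊕0 = 1
p4 (pos 4,5,6,7,12,13,14,15): XOR of data positions = 0⊕1⊕0⊕1⊕1⊕1⊕0 = 0
p8 (pos 8,9,10,11,12,13,14,15): XOR of data positions = 1⊕0⊕0⊕1⊕1⊕1⊕0 = 0
Codeword: 111001001001110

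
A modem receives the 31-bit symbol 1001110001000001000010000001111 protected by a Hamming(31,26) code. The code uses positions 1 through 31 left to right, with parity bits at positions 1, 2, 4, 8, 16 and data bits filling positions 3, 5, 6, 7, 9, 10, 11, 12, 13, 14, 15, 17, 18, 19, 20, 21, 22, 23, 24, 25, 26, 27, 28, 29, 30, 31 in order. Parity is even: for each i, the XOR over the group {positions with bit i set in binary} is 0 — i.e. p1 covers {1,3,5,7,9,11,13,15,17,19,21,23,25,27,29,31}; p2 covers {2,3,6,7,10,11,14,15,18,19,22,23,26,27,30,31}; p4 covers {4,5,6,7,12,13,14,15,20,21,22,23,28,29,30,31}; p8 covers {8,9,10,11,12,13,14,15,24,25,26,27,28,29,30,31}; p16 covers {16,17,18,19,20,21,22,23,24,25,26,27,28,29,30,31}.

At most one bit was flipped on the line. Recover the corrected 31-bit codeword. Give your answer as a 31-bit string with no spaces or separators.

1001110011000001000010000001111

s1 (pos 1,3,5,7,9,11,13,15,17,19,21,23,25,27,29,31): 1⊕0⊕1⊕0⊕0⊕0⊕0⊕0⊕0⊕0⊕1⊕0⊕0⊕0⊕1⊕1 = 1
s2 (pos 2,3,6,7,10,11,14,15,18,19,22,23,26,27,30,31): 0⊕0⊕1⊕0⊕1⊕0⊕0⊕0⊕0⊕0⊕0⊕0⊕0⊕0⊕1⊕1 = 0
s4 (pos 4,5,6,7,12,13,14,15,20,21,22,23,28,29,30,31): 1⊕1⊕1⊕0⊕0⊕0⊕0⊕0⊕0⊕1⊕0⊕0⊕1⊕1⊕1⊕1 = 0
s8 (pos 8,9,10,11,12,13,14,15,24,25,26,27,28,29,30,31): 0⊕0⊕1⊕0⊕0⊕0⊕0⊕0⊕0⊕0⊕0⊕0⊕1⊕1⊕1⊕1 = 1
s16 (pos 16,17,18,19,20,21,22,23,24,25,26,27,28,29,30,31): 1⊕0⊕0⊕0⊕0⊕1⊕0⊕0⊕0⊕0⊕0⊕0⊕1⊕1⊕1⊕1 = 0
Syndrome s16…s1 = 01001 → error at position 9.
Flip position 9: 1001110001000001000010000001111 → 1001110011000001000010000001111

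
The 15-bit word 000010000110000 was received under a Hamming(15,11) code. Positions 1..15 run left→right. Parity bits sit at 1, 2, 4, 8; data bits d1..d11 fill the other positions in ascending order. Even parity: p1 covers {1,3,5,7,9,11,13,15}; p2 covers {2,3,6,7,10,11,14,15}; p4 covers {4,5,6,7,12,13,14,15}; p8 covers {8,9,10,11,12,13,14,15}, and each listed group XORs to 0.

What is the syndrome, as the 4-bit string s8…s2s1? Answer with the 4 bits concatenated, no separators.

s1 (pos 1,3,5,7,9,11,13,15): 0⊕0⊕1⊕0⊕0⊕1⊕0⊕0 = 0
s2 (pos 2,3,6,7,10,11,14,15): 0⊕0⊕0⊕0⊕1⊕1⊕0⊕0 = 0
s4 (pos 4,5,6,7,12,13,14,15): 0⊕1⊕0⊕0⊕0⊕0⊕0⊕0 = 1
s8 (pos 8,9,10,11,12,13,14,15): 0⊕0⊕1⊕1⊕0⊕0⊕0⊕0 = 0
Syndrome s8…s1 = 0100 → error at position 4.

0100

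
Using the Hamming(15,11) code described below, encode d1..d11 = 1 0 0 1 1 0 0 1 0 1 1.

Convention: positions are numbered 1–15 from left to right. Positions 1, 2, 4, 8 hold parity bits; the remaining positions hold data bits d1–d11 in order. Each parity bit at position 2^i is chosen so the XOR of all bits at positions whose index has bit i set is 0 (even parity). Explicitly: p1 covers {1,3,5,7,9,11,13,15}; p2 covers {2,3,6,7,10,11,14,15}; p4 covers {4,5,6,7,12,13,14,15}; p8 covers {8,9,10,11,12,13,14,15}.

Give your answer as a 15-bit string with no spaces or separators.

Place data at non-parity positions: p1 p2 1 p4 0 0 1 p8 1 0 0 1 0 1 1
p1 (pos 1,3,5,7,9,11,13,15): XOR of data positions = 1⊕0⊕1⊕1⊕0⊕0⊕1 = 0
p2 (pos 2,3,6,7,10,11,14,15): XOR of data positions = 1⊕0⊕1⊕0⊕0⊕1⊕1 = 0
p4 (pos 4,5,6,7,12,13,14,15): XOR of data positions = 0⊕0⊕1⊕1⊕0⊕1⊕1 = 0
p8 (pos 8,9,10,11,12,13,14,15): XOR of data positions = 1⊕0⊕0⊕1⊕0⊕1⊕1 = 0
Codeword: 001000101001011

001000101001011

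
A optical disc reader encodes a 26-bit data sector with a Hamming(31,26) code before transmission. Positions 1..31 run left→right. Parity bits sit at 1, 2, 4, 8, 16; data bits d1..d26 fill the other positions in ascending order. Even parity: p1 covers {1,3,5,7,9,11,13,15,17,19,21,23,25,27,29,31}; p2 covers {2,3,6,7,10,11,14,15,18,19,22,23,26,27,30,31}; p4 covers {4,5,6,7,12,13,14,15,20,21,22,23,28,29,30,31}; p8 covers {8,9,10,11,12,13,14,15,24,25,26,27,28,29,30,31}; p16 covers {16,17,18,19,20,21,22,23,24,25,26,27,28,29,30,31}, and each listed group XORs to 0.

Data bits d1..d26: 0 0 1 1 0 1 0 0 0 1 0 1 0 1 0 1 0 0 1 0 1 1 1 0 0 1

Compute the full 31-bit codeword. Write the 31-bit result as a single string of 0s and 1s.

Place data at non-parity positions: p1 p2 0 p4 0 1 1 p8 0 1 0 0 0 1 0 p16 1 0 1 0 1 0 0 1 0 1 1 1 0 0 1
p1 (pos 1,3,5,7,9,11,13,15,17,19,21,23,25,27,29,31): XOR of data positions = 0⊕0⊕1⊕0⊕0⊕0⊕0⊕1⊕1⊕1⊕0⊕0⊕1⊕0⊕1 = 0
p2 (pos 2,3,6,7,10,11,14,15,18,19,22,23,26,27,30,31): XOR of data positions = 0⊕1⊕1⊕1⊕0⊕1⊕0⊕0⊕1⊕0⊕0⊕1⊕1⊕0⊕1 = 0
p4 (pos 4,5,6,7,12,13,14,15,20,21,22,23,28,29,30,31): XOR of data positions = 0⊕1⊕1⊕0⊕0⊕1⊕0⊕0⊕1⊕0⊕0⊕1⊕0⊕0⊕1 = 0
p8 (pos 8,9,10,11,12,13,14,15,24,25,26,27,28,29,30,31): XOR of data positions = 0⊕1⊕0⊕0⊕0⊕1⊕0⊕1⊕0⊕1⊕1⊕1⊕0⊕0⊕1 = 1
p16 (pos 16,17,18,19,20,21,22,23,24,25,26,27,28,29,30,31): XOR of data positions = 1⊕0⊕1⊕0⊕1⊕0⊕0⊕1⊕0⊕1⊕1⊕1⊕0⊕0⊕1 = 0
Codeword: 0000011101000100101010010111001

0000011101000100101010010111001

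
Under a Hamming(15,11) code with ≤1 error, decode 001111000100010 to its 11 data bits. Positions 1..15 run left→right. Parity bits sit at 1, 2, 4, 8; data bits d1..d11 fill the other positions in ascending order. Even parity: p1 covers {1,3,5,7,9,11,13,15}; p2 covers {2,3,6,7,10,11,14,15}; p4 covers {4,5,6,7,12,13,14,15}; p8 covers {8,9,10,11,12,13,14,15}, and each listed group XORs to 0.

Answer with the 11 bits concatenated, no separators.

11100100010

s1 (pos 1,3,5,7,9,11,13,15): 0⊕1⊕1⊕0⊕0⊕0⊕0⊕0 = 0
s2 (pos 2,3,6,7,10,11,14,15): 0⊕1⊕1⊕0⊕1⊕0⊕1⊕0 = 0
s4 (pos 4,5,6,7,12,13,14,15): 1⊕1⊕1⊕0⊕0⊕0⊕1⊕0 = 0
s8 (pos 8,9,10,11,12,13,14,15): 0⊕0⊕1⊕0⊕0⊕0⊕1⊕0 = 0
Syndrome s8…s1 = 0000 → no error.
Read data bits from positions 3,5,6,7,9,10,11,12,13,14,15: 11100100010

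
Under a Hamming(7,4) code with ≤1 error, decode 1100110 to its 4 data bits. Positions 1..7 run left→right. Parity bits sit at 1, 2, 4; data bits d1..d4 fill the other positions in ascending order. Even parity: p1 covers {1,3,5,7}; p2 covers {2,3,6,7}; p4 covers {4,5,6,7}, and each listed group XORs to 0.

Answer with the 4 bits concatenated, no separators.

0110

s1 (pos 1,3,5,7): 1⊕0⊕1⊕0 = 0
s2 (pos 2,3,6,7): 1⊕0⊕1⊕0 = 0
s4 (pos 4,5,6,7): 0⊕1⊕1⊕0 = 0
Syndrome s4…s1 = 000 → no error.
Read data bits from positions 3,5,6,7: 0110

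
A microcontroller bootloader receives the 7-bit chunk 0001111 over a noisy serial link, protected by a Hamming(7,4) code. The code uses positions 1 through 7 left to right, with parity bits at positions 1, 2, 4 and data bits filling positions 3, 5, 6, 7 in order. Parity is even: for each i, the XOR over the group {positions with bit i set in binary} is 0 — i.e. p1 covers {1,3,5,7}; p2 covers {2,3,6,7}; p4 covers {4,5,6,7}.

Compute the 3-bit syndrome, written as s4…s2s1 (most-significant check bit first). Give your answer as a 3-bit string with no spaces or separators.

000

s1 (pos 1,3,5,7): 0⊕0⊕1⊕1 = 0
s2 (pos 2,3,6,7): 0⊕0⊕1⊕1 = 0
s4 (pos 4,5,6,7): 1⊕1⊕1⊕1 = 0
Syndrome s4…s1 = 000 → no error.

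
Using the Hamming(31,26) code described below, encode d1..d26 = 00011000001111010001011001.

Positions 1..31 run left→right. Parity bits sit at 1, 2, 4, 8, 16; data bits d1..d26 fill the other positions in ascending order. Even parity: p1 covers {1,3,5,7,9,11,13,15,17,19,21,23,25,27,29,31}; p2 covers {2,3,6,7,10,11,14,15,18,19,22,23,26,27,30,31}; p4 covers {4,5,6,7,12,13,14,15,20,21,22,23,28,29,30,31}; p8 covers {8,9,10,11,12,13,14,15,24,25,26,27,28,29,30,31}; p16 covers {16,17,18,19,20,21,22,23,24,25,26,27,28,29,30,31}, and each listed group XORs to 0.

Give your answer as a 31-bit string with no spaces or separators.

1001001010000010111010001011001

Place data at non-parity positions: p1 p2 0 p4 0 0 1 p8 1 0 0 0 0 0 1 p16 1 1 1 0 1 0 0 0 1 0 1 1 0 0 1
p1 (pos 1,3,5,7,9,11,13,15,17,19,21,23,25,27,29,31): XOR of data positions = 0⊕0⊕1⊕1⊕0⊕0⊕1⊕1⊕1⊕1⊕0⊕1⊕1⊕0⊕1 = 1
p2 (pos 2,3,6,7,10,11,14,15,18,19,22,23,26,27,30,31): XOR of data positions = 0⊕0⊕1⊕0⊕0⊕0⊕1⊕1⊕1⊕0⊕0⊕0⊕1⊕0⊕1 = 0
p4 (pos 4,5,6,7,12,13,14,15,20,21,22,23,28,29,30,31): XOR of data positions = 0⊕0⊕1⊕0⊕0⊕0⊕1⊕0⊕1⊕0⊕0⊕1⊕0⊕0⊕1 = 1
p8 (pos 8,9,10,11,12,13,14,15,24,25,26,27,28,29,30,31): XOR of data positions = 1⊕0⊕0⊕0⊕0⊕0⊕1⊕0⊕1⊕0⊕1⊕1⊕0⊕0⊕1 = 0
p16 (pos 16,17,18,19,20,21,22,23,24,25,26,27,28,29,30,31): XOR of data positions = 1⊕1⊕1⊕0⊕1⊕0⊕0⊕0⊕1⊕0⊕1⊕1⊕0⊕0⊕1 = 0
Codeword: 1001001010000010111010001011001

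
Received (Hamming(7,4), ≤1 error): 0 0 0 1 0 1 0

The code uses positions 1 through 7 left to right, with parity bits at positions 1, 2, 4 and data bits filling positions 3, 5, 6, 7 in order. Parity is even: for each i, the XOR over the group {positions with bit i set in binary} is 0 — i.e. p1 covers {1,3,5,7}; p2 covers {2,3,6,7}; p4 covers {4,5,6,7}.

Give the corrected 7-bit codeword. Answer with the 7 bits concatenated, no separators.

0101010

s1 (pos 1,3,5,7): 0⊕0⊕0⊕0 = 0
s2 (pos 2,3,6,7): 0⊕0⊕1⊕0 = 1
s4 (pos 4,5,6,7): 1⊕0⊕1⊕0 = 0
Syndrome s4…s1 = 010 → error at position 2.
Flip position 2: 0001010 → 0101010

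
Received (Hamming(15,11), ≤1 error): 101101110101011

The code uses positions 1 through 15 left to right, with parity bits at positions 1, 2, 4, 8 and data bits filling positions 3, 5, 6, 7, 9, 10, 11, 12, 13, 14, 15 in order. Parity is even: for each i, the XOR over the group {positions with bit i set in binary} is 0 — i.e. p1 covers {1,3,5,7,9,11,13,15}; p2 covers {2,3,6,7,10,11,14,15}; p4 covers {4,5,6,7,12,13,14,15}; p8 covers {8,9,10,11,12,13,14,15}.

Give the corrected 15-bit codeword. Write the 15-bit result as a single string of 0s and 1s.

101101100101011

s1 (pos 1,3,5,7,9,11,13,15): 1⊕1⊕0⊕1⊕0⊕0⊕0⊕1 = 0
s2 (pos 2,3,6,7,10,11,14,15): 0⊕1⊕1⊕1⊕1⊕0⊕1⊕1 = 0
s4 (pos 4,5,6,7,12,13,14,15): 1⊕0⊕1⊕1⊕1⊕0⊕1⊕1 = 0
s8 (pos 8,9,10,11,12,13,14,15): 1⊕0⊕1⊕0⊕1⊕0⊕1⊕1 = 1
Syndrome s8…s1 = 1000 → error at position 8.
Flip position 8: 101101110101011 → 101101100101011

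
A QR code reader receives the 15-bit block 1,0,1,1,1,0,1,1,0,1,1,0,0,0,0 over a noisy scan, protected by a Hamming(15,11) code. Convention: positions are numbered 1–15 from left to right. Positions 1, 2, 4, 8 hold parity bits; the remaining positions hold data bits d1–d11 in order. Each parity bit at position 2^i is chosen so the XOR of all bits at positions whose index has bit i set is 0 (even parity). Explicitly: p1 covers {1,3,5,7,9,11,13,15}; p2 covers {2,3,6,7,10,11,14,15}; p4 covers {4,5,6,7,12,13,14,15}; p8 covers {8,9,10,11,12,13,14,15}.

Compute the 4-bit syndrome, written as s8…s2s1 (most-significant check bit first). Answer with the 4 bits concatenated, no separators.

1101

s1 (pos 1,3,5,7,9,11,13,15): 1⊕1⊕1⊕1⊕0⊕1⊕0⊕0 = 1
s2 (pos 2,3,6,7,10,11,14,15): 0⊕1⊕0⊕1⊕1⊕1⊕0⊕0 = 0
s4 (pos 4,5,6,7,12,13,14,15): 1⊕1⊕0⊕1⊕0⊕0⊕0⊕0 = 1
s8 (pos 8,9,10,11,12,13,14,15): 1⊕0⊕1⊕1⊕0⊕0⊕0⊕0 = 1
Syndrome s8…s1 = 1101 → error at position 13.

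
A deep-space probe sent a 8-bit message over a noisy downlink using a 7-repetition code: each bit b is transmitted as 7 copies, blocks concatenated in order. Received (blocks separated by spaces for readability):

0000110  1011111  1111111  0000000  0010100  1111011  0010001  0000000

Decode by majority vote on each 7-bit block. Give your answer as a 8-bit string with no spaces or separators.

01100100

Block 1 (0000110): 2 ones → 0
Block 2 (1011111): 6 ones → 1
Block 3 (1111111): 7 ones → 1
Block 4 (0000000): 0 ones → 0
Block 5 (0010100): 2 ones → 0
Block 6 (1111011): 6 ones → 1
Block 7 (0010001): 2 ones → 0
Block 8 (0000000): 0 ones → 0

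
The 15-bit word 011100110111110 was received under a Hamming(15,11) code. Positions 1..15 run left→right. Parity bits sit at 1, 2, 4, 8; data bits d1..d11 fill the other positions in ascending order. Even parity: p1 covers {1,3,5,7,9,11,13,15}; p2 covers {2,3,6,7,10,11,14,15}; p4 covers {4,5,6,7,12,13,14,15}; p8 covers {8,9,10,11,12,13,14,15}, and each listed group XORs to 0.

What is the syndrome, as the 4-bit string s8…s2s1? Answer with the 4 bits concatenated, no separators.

0100

s1 (pos 1,3,5,7,9,11,13,15): 0⊕1⊕0⊕1⊕0⊕1⊕1⊕0 = 0
s2 (pos 2,3,6,7,10,11,14,15): 1⊕1⊕0⊕1⊕1⊕1⊕1⊕0 = 0
s4 (pos 4,5,6,7,12,13,14,15): 1⊕0⊕0⊕1⊕1⊕1⊕1⊕0 = 1
s8 (pos 8,9,10,11,12,13,14,15): 1⊕0⊕1⊕1⊕1⊕1⊕1⊕0 = 0
Syndrome s8…s1 = 0100 → error at position 4.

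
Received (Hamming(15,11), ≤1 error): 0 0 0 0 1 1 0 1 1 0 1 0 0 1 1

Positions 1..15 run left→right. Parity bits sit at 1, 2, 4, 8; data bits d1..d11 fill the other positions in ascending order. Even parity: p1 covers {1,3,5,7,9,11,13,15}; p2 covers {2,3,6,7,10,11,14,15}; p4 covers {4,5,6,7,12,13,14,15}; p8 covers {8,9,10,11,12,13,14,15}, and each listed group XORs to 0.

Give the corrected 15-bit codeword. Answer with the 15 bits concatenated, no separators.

s1 (pos 1,3,5,7,9,11,13,15): 0⊕0⊕1⊕0⊕1⊕1⊕0⊕1 = 0
s2 (pos 2,3,6,7,10,11,14,15): 0⊕0⊕1⊕0⊕0⊕1⊕1⊕1 = 0
s4 (pos 4,5,6,7,12,13,14,15): 0⊕1⊕1⊕0⊕0⊕0⊕1⊕1 = 0
s8 (pos 8,9,10,11,12,13,14,15): 1⊕1⊕0⊕1⊕0⊕0⊕1⊕1 = 1
Syndrome s8…s1 = 1000 → error at position 8.
Flip position 8: 000011011010011 → 000011001010011

000011001010011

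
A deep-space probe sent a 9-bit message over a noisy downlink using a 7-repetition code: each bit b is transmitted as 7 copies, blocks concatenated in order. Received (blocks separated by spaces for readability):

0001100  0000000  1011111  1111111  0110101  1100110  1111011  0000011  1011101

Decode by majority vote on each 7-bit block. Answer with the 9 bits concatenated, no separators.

001111101

Block 1 (0001100): 2 ones → 0
Block 2 (0000000): 0 ones → 0
Block 3 (1011111): 6 ones → 1
Block 4 (1111111): 7 ones → 1
Block 5 (0110101): 4 ones → 1
Block 6 (1100110): 4 ones → 1
Block 7 (1111011): 6 ones → 1
Block 8 (0000011): 2 ones → 0
Block 9 (1011101): 5 ones → 1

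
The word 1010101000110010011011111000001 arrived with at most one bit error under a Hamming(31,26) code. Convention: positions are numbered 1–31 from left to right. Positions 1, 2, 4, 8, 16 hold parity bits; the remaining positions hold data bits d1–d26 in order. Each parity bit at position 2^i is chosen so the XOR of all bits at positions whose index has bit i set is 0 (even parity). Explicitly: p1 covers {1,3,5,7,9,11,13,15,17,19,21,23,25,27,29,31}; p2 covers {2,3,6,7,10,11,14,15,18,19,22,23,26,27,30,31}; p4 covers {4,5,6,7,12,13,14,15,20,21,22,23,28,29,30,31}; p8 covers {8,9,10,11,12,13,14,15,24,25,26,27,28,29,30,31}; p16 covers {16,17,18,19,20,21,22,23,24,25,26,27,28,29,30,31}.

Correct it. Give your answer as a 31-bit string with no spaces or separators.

1000101000110010011011111000001

s1 (pos 1,3,5,7,9,11,13,15,17,19,21,23,25,27,29,31): 1⊕1⊕1⊕1⊕0⊕1⊕0⊕1⊕0⊕1⊕1⊕1⊕1⊕0⊕0⊕1 = 1
s2 (pos 2,3,6,7,10,11,14,15,18,19,22,23,26,27,30,31): 0⊕1⊕0⊕1⊕0⊕1⊕0⊕1⊕1⊕1⊕1⊕1⊕0⊕0⊕0⊕1 = 1
s4 (pos 4,5,6,7,12,13,14,15,20,21,22,23,28,29,30,31): 0⊕1⊕0⊕1⊕1⊕0⊕0⊕1⊕0⊕1⊕1⊕1⊕0⊕0⊕0⊕1 = 0
s8 (pos 8,9,10,11,12,13,14,15,24,25,26,27,28,29,30,31): 0⊕0⊕0⊕1⊕1⊕0⊕0⊕1⊕1⊕1⊕0⊕0⊕0⊕0⊕0⊕1 = 0
s16 (pos 16,17,18,19,20,21,22,23,24,25,26,27,28,29,30,31): 0⊕0⊕1⊕1⊕0⊕1⊕1⊕1⊕1⊕1⊕0⊕0⊕0⊕0⊕0⊕1 = 0
Syndrome s16…s1 = 00011 → error at position 3.
Flip position 3: 1010101000110010011011111000001 → 1000101000110010011011111000001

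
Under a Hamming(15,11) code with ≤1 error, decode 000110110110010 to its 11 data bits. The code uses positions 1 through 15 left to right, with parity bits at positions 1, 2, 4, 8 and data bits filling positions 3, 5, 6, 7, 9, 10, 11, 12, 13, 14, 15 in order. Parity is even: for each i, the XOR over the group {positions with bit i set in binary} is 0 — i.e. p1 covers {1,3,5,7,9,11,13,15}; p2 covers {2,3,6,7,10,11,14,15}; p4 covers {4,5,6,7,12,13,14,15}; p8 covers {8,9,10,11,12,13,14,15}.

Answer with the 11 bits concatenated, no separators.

s1 (pos 1,3,5,7,9,11,13,15): 0⊕0⊕1⊕1⊕0⊕1⊕0⊕0 = 1
s2 (pos 2,3,6,7,10,11,14,15): 0⊕0⊕0⊕1⊕1⊕1⊕1⊕0 = 0
s4 (pos 4,5,6,7,12,13,14,15): 1⊕1⊕0⊕1⊕0⊕0⊕1⊕0 = 0
s8 (pos 8,9,10,11,12,13,14,15): 1⊕0⊕1⊕1⊕0⊕0⊕1⊕0 = 0
Syndrome s8…s1 = 0001 → error at position 1.
Flip position 1: 000110110110010 → 100110110110010
Read data bits from positions 3,5,6,7,9,10,11,12,13,14,15: 01010110010

01010110010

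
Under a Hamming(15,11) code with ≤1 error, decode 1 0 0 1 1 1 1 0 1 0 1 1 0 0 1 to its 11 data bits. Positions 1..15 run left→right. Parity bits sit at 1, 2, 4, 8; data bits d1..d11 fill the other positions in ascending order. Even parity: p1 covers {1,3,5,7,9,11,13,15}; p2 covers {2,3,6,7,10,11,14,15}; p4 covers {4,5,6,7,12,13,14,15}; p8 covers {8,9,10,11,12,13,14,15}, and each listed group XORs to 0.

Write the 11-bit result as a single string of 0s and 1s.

01111011001

s1 (pos 1,3,5,7,9,11,13,15): 1⊕0⊕1⊕1⊕1⊕1⊕0⊕1 = 0
s2 (pos 2,3,6,7,10,11,14,15): 0⊕0⊕1⊕1⊕0⊕1⊕0⊕1 = 0
s4 (pos 4,5,6,7,12,13,14,15): 1⊕1⊕1⊕1⊕1⊕0⊕0⊕1 = 0
s8 (pos 8,9,10,11,12,13,14,15): 0⊕1⊕0⊕1⊕1⊕0⊕0⊕1 = 0
Syndrome s8…s1 = 0000 → no error.
Read data bits from positions 3,5,6,7,9,10,11,12,13,14,15: 01111011001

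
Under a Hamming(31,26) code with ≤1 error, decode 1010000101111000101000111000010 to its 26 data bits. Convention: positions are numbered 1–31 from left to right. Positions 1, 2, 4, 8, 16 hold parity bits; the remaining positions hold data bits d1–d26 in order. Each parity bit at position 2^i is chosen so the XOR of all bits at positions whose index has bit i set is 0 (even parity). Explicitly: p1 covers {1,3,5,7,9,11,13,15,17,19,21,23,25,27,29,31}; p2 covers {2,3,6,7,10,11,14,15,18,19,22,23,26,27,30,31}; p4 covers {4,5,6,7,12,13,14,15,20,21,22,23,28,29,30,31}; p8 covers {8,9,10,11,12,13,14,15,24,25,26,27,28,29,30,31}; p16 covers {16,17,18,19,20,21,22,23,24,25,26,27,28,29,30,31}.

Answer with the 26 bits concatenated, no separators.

s1 (pos 1,3,5,7,9,11,13,15,17,19,21,23,25,27,29,31): 1⊕1⊕0⊕0⊕0⊕1⊕1⊕0⊕1⊕1⊕0⊕1⊕1⊕0⊕0⊕0 = 0
s2 (pos 2,3,6,7,10,11,14,15,18,19,22,23,26,27,30,31): 0⊕1⊕0⊕0⊕1⊕1⊕0⊕0⊕0⊕1⊕0⊕1⊕0⊕0⊕1⊕0 = 0
s4 (pos 4,5,6,7,12,13,14,15,20,21,22,23,28,29,30,31): 0⊕0⊕0⊕0⊕1⊕1⊕0⊕0⊕0⊕0⊕0⊕1⊕0⊕0⊕1⊕0 = 0
s8 (pos 8,9,10,11,12,13,14,15,24,25,26,27,28,29,30,31): 1⊕0⊕1⊕1⊕1⊕1⊕0⊕0⊕1⊕1⊕0⊕0⊕0⊕0⊕1⊕0 = 0
s16 (pos 16,17,18,19,20,21,22,23,24,25,26,27,28,29,30,31): 0⊕1⊕0⊕1⊕0⊕0⊕0⊕1⊕1⊕1⊕0⊕0⊕0⊕0⊕1⊕0 = 0
Syndrome s16…s1 = 00000 → no error.
Read data bits from positions 3,5,6,7,9,10,11,12,13,14,15,17,18,19,20,21,22,23,24,25,26,27,28,29,30,31: 10000111100101000111000010

10000111100101000111000010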